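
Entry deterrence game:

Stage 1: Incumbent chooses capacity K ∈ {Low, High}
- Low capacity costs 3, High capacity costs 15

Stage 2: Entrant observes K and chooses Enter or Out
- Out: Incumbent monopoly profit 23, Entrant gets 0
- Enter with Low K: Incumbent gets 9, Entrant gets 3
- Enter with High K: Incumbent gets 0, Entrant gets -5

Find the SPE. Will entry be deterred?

SPE: (High, Enter|Low, Out|High); Entry deterred. Incumbent net profit = 8

Work:
After Low K: Entrant enters (3 > 0)
After High K: Entrant stays out (-5 < 0)
Incumbent: Low → 9−3=6, High → 23−15=8
Incumbent chooses High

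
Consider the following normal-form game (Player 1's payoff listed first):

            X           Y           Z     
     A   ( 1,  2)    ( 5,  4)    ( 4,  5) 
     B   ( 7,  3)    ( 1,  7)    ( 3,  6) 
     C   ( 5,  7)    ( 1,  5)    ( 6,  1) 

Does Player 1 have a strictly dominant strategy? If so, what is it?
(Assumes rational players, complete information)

No strictly dominant strategy exists for Player 1

Work:
A strategy strictly dominates another if it gives a strictly higher payoff against every opponent action. Compare each pair of P1's strategies column-by-column:
  A vs B: [1 vs 7, 5 vs 1, 4 vs 3] → A does not strictly dominate B (column X: 1 ≤ 7)
  A vs C: [1 vs 5, 5 vs 1, 4 vs 6] → A does not strictly dominate C (column X: 1 ≤ 5)
  B vs A: [7 vs 1, 1 vs 5, 3 vs 4] → B does not strictly dominate A (column Y: 1 ≤ 5)
  B vs C: [7 vs 5, 1 vs 1, 3 vs 6] → B does not strictly dominate C (column Y: 1 ≤ 1)
  C vs A: [5 vs 1, 1 vs 5, 6 vs 4] → C does not strictly dominate A (column Y: 1 ≤ 5)
  C vs B: [5 vs 7, 1 vs 1, 6 vs 3] → C does not strictly dominate B (column X: 5 ≤ 7)
No single strategy strictly dominates all others → no strictly dominant strategy.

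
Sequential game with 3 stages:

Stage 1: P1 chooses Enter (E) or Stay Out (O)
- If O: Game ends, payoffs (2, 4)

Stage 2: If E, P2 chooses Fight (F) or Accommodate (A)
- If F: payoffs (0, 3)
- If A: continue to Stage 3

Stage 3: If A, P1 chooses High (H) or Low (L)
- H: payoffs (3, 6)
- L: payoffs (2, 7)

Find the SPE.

SPE: (E, A, H); Outcome (3, 6)

Work:
Stage 3: P1 chooses H (3 vs 2)
Stage 2: P2: F->3, A->6 (anticipating H). Choose A
Stage 1: P1: O->2, E->3 (anticipating A, H). Choose E
SPE path: E -> A -> H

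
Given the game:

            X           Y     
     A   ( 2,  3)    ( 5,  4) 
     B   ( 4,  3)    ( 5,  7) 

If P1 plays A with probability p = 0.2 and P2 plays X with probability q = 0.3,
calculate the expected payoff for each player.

E[P1] = 4.58, E[P2] = 5.38

Work:
E[P1] = p·q·π₁(A,X) + p·(1-q)·π₁(A,Y) + (1-p)·q·π₁(B,X) + (1-p)·(1-q)·π₁(B,Y)
= 0.2·0.3·2 + 0.2·0.7·5 + 0.8·0.3·4 + 0.8·0.7·5
= 4.58

E[P2] = 5.38 (similar calculation)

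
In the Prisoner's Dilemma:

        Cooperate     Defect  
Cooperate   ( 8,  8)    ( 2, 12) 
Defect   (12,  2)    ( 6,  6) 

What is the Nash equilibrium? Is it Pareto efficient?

(Defect, Defect) is NE; not Pareto efficient

Work:
Defect dominates Cooperate for both players:
If P2 cooperates: Defect (12) > Cooperate (8)
If P2 defects: Defect (6) > Cooperate (2)
NE: (Defect, Defect) with payoff (6, 6)
But (Cooperate, Cooperate) = (8, 8) Pareto dominates (6, 6)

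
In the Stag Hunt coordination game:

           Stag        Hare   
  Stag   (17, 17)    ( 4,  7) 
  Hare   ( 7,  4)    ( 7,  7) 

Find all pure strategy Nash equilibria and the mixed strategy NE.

Pure NE: (Stag, Stag) and (Hare, Hare); Mixed NE: p = 0.2308, q = 0.2308

Work:
Check pure NE:
(Stag, Stag): (17, 17) - no unilateral deviation beneficial
(Hare, Hare): (7, 7) - no unilateral deviation beneficial
Mixed NE: P1 plays Stag with p = 0.2308, P2 plays Stag with q = 0.2308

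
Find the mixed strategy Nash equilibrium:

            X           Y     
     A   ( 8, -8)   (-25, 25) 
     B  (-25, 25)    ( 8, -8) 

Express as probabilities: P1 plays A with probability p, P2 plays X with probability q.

p = 0.5, q = 0.5

Work:
Find probabilities that make opponent indifferent:
P2 chooses q to make P1 indifferent between A and B
P1 chooses p to make P2 indifferent between X and Y
Mixed NE: P1 plays (A: 0.5, B: 0.5), P2 plays (X: 0.5, Y: 0.5)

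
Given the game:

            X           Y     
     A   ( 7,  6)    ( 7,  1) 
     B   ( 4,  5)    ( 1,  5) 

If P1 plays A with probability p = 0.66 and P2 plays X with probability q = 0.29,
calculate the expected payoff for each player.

E[P1] = 5.2558, E[P2] = 3.317

Work:
E[P1] = p·q·π₁(A,X) + p·(1-q)·π₁(A,Y) + (1-p)·q·π₁(B,X) + (1-p)·(1-q)·π₁(B,Y)
= 0.66·0.29·7 + 0.66·0.71·7 + 0.34·0.29·4 + 0.34·0.71·1
= 5.2558

E[P2] = 3.317 (similar calculation)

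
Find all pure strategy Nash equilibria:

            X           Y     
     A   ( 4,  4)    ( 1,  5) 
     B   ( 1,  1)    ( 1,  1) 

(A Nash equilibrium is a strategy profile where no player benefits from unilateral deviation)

Nash equilibrium: (A, Y), (B, Y)

Work:
Best responses:
  P1 vs X: payoffs [4, 1] → best response A (payoff 4)
  P1 vs Y: payoffs [1, 1] → best response A/B (payoff 1)
  P2 vs A: payoffs [4, 5] → best response Y (payoff 5)
  P2 vs B: payoffs [1, 1] → best response X/Y (payoff 1)
Mutual best responses: (A,Y), (B,Y) → Nash equilibria.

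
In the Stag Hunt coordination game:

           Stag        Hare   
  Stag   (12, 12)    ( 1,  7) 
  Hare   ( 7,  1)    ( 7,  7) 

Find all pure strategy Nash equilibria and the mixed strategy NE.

Pure NE: (Stag, Stag) and (Hare, Hare); Mixed NE: p = 0.5455, q = 0.5455

Work:
Check pure NE:
(Stag, Stag): (12, 12) - no unilateral deviation beneficial
(Hare, Hare): (7, 7) - no unilateral deviation beneficial
Mixed NE: P1 plays Stag with p = 0.5455, P2 plays Stag with q = 0.5455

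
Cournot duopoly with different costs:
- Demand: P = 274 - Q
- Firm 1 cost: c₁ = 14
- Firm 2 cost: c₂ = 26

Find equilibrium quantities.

q₁* = 90.67, q₂* = 78.67

Work:
Reaction: q₁ = (274 - 14 - q₂)/2
Reaction: q₂ = (274 - 26 - q₁)/2
Solve simultaneously:
q₁* = (274 - 2×14 + 26)/3 = 90.67
q₂* = (274 - 2×26 + 14)/3 = 78.67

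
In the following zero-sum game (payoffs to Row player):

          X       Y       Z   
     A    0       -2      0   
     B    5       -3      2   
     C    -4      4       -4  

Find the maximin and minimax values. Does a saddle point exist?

Maximin = -2, Minimax = 2, Saddle: False

Work:
Row minimums: [-2, -3, -4] → maximin = -2
Column maximums: [5, 4, 2] → minimax = 2
No saddle point (maximin ≠ minimax). Mixed strategy needed.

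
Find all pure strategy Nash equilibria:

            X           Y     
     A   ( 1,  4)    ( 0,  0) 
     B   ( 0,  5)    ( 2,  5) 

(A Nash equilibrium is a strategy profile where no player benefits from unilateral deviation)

Nash equilibrium: (A, X), (B, Y)

Work:
Best responses:
  P1 vs X: payoffs [1, 0] → best response A (payoff 1)
  P1 vs Y: payoffs [0, 2] → best response B (payoff 2)
  P2 vs A: payoffs [4, 0] → best response X (payoff 4)
  P2 vs B: payoffs [5, 5] → best response X/Y (payoff 5)
Mutual best responses: (A,X), (B,Y) → Nash equilibria.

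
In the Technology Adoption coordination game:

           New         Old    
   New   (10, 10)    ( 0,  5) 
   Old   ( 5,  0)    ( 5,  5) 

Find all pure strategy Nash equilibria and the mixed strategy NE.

Pure NE: (New, New) and (Old, Old); Mixed NE: p = 0.5, q = 0.5

Work:
Check pure NE:
(New, New): (10, 10) - no unilateral deviation beneficial
(Old, Old): (5, 5) - no unilateral deviation beneficial
Mixed NE: P1 plays New with p = 0.5, P2 plays New with q = 0.5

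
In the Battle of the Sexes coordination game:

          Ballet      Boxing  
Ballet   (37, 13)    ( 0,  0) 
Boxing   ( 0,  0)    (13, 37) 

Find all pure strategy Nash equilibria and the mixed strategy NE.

Pure NE: (Ballet, Ballet) and (Boxing, Boxing); Mixed NE: p = 0.74, q = 0.26

Work:
Check pure NE:
(Ballet, Ballet): (37, 13) - no unilateral deviation beneficial
(Boxing, Boxing): (13, 37) - no unilateral deviation beneficial
Mixed NE: P1 plays Ballet with p = 0.74, P2 plays Ballet with q = 0.26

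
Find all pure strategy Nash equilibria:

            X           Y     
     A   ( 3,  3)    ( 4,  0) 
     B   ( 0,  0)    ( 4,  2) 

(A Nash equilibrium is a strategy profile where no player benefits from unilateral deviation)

Nash equilibrium: (A, X), (B, Y)

Work:
Best responses:
  P1 vs X: payoffs [3, 0] → best response A (payoff 3)
  P1 vs Y: payoffs [4, 4] → best response A/B (payoff 4)
  P2 vs A: payoffs [3, 0] → best response X (payoff 3)
  P2 vs B: payoffs [0, 2] → best response Y (payoff 2)
Mutual best responses: (A,X), (B,Y) → Nash equilibria.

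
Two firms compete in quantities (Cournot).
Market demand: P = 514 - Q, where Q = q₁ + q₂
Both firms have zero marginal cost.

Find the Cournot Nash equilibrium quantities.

q₁* = q₂* = 171.33; P* = 171.33

Work:
Profit: π_i = P·q_i = (a - q_i - q_j)·q_i
FOC: ∂π_i/∂q_i = a - 2q_i - q_j = 0
Reaction function: q_i = (514 - q_j)/2
Symmetry: q* = 514/3 = 171.33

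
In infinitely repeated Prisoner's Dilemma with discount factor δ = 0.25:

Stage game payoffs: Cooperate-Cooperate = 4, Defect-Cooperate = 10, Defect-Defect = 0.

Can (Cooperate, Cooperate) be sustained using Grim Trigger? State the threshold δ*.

δ* = 0.6; since δ = 0.25 < 0.6, cooperation cannot be sustained

Work:
For Grim Trigger:
Cooperate forever: 4/(1-δ)
Defect then punished: 10 + 0·δ/(1-δ)
Need: 4/(1-δ) ≥ 10 + 0·δ/(1-δ)
Solving: δ ≥ (T-R)/(T-P) = (10-4)/(10-0) = 0.6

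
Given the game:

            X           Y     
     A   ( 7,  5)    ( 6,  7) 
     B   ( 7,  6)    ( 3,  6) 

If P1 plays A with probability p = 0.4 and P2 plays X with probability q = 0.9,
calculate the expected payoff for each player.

E[P1] = 6.72, E[P2] = 5.68

Work:
E[P1] = p·q·π₁(A,X) + p·(1-q)·π₁(A,Y) + (1-p)·q·π₁(B,X) + (1-p)·(1-q)·π₁(B,Y)
= 0.4·0.9·7 + 0.4·0.1·6 + 0.6·0.9·7 + 0.6·0.1·3
= 6.72

E[P2] = 5.68 (similar calculation)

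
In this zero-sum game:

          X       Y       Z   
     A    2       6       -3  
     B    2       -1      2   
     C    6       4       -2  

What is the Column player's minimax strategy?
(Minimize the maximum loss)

Column should play Z, value = 2

Work:
Column player minimizes Row's maximum payoff:
Column X: max payoff to Row = 6
Column Y: max payoff to Row = 6
Column Z: max payoff to Row = 2
Minimum is 2, achieved by column Z.
Minimax strategy: Z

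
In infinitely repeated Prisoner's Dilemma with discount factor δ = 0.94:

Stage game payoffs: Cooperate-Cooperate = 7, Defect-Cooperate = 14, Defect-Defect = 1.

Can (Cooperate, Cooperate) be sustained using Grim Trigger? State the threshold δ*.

δ* = 0.5385; since δ = 0.94 ≥ 0.5385, cooperation can be sustained

Work:
For Grim Trigger:
Cooperate forever: 7/(1-δ)
Defect then punished: 14 + 1·δ/(1-δ)
Need: 7/(1-δ) ≥ 14 + 1·δ/(1-δ)
Solving: δ ≥ (T-R)/(T-P) = (14-7)/(14-1) = 0.5385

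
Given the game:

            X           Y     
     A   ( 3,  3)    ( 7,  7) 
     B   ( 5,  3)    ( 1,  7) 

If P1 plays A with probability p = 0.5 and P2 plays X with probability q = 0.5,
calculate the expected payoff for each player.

E[P1] = 4.0, E[P2] = 5.0

Work:
E[P1] = p·q·π₁(A,X) + p·(1-q)·π₁(A,Y) + (1-p)·q·π₁(B,X) + (1-p)·(1-q)·π₁(B,Y)
= 0.5·0.5·3 + 0.5·0.5·7 + 0.5·0.5·5 + 0.5·0.5·1
= 4.0

E[P2] = 5.0 (similar calculation)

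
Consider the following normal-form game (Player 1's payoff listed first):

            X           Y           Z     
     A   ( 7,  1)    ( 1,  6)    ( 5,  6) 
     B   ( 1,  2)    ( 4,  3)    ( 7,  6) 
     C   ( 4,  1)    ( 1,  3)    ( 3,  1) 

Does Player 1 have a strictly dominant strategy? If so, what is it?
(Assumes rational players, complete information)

No strictly dominant strategy exists for Player 1

Work:
A strategy strictly dominates another if it gives a strictly higher payoff against every opponent action. Compare each pair of P1's strategies column-by-column:
  A vs B: [7 vs 1, 1 vs 4, 5 vs 7] → A does not strictly dominate B (column Y: 1 ≤ 4)
  A vs C: [7 vs 4, 1 vs 1, 5 vs 3] → A does not strictly dominate C (column Y: 1 ≤ 1)
  B vs A: [1 vs 7, 4 vs 1, 7 vs 5] → B does not strictly dominate A (column X: 1 ≤ 7)
  B vs C: [1 vs 4, 4 vs 1, 7 vs 3] → B does not strictly dominate C (column X: 1 ≤ 4)
  C vs A: [4 vs 7, 1 vs 1, 3 vs 5] → C does not strictly dominate A (column X: 4 ≤ 7)
  C vs B: [4 vs 1, 1 vs 4, 3 vs 7] → C does not strictly dominate B (column Y: 1 ≤ 4)
No single strategy strictly dominates all others → no strictly dominant strategy.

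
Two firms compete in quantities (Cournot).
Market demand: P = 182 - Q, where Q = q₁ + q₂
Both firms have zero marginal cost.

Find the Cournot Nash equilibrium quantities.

q₁* = q₂* = 60.67; P* = 60.67

Work:
Profit: π_i = P·q_i = (a - q_i - q_j)·q_i
FOC: ∂π_i/∂q_i = a - 2q_i - q_j = 0
Reaction function: q_i = (182 - q_j)/2
Symmetry: q* = 182/3 = 60.67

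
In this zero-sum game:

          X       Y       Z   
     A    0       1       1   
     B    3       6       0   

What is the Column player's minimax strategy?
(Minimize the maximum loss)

Column should play Z, value = 1

Work:
Column player minimizes Row's maximum payoff:
Column X: max payoff to Row = 3
Column Y: max payoff to Row = 6
Column Z: max payoff to Row = 1
Minimum is 1, achieved by column Z.
Minimax strategy: Z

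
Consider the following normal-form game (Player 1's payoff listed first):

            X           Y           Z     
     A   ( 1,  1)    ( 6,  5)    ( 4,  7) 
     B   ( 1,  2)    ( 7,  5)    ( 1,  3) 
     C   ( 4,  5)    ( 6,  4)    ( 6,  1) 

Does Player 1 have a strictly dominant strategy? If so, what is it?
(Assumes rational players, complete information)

No strictly dominant strategy exists for Player 1

Work:
A strategy strictly dominates another if it gives a strictly higher payoff against every opponent action. Compare each pair of P1's strategies column-by-column:
  A vs B: [1 vs 1, 6 vs 7, 4 vs 1] → A does not strictly dominate B (column X: 1 ≤ 1)
  A vs C: [1 vs 4, 6 vs 6, 4 vs 6] → A does not strictly dominate C (column X: 1 ≤ 4)
  B vs A: [1 vs 1, 7 vs 6, 1 vs 4] → B does not strictly dominate A (column X: 1 ≤ 1)
  B vs C: [1 vs 4, 7 vs 6, 1 vs 6] → B does not strictly dominate C (column X: 1 ≤ 4)
  C vs A: [4 vs 1, 6 vs 6, 6 vs 4] → C does not strictly dominate A (column Y: 6 ≤ 6)
  C vs B: [4 vs 1, 6 vs 7, 6 vs 1] → C does not strictly dominate B (column Y: 6 ≤ 7)
No single strategy strictly dominates all others → no strictly dominant strategy.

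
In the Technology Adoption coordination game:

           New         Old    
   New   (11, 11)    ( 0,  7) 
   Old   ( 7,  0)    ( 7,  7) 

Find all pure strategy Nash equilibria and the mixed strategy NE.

Pure NE: (New, New) and (Old, Old); Mixed NE: p = 0.6364, q = 0.6364

Work:
Check pure NE:
(New, New): (11, 11) - no unilateral deviation beneficial
(Old, Old): (7, 7) - no unilateral deviation beneficial
Mixed NE: P1 plays New with p = 0.6364, P2 plays New with q = 0.6364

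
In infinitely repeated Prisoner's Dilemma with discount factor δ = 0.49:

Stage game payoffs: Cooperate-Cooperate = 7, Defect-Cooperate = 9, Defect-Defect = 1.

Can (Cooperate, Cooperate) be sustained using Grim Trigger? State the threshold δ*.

δ* = 0.25; since δ = 0.49 ≥ 0.25, cooperation can be sustained

Work:
For Grim Trigger:
Cooperate forever: 7/(1-δ)
Defect then punished: 9 + 1·δ/(1-δ)
Need: 7/(1-δ) ≥ 9 + 1·δ/(1-δ)
Solving: δ ≥ (T-R)/(T-P) = (9-7)/(9-1) = 0.25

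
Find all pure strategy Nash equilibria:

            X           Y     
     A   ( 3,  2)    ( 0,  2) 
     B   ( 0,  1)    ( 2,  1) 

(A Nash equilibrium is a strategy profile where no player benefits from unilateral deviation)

Nash equilibrium: (A, X), (B, Y)

Work:
Best responses:
  P1 vs X: payoffs [3, 0] → best response A (payoff 3)
  P1 vs Y: payoffs [0, 2] → best response B (payoff 2)
  P2 vs A: payoffs [2, 2] → best response X/Y (payoff 2)
  P2 vs B: payoffs [1, 1] → best response X/Y (payoff 1)
Mutual best responses: (A,X), (B,Y) → Nash equilibria.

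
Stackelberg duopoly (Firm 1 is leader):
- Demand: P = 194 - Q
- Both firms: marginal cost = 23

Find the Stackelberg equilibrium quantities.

q₁* (leader) = 85.5, q₂* (follower) = 42.75

Work:
Follower's reaction: q₂ = (a - c - q₁)/2
Leader substitutes: π₁ = q₁·(a - q₁ - (a-c-q₁)/2 - c)
FOC: q₁* = (194 - 23)/2 = 85.50
Then: q₂* = (194 - 23 - 85.5)/2 = 42.75
Leader has first-mover advantage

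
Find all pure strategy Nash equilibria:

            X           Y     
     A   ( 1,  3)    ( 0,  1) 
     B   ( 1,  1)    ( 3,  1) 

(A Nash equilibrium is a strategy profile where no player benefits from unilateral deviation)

Nash equilibrium: (A, X), (B, X), (B, Y)

Work:
Best responses:
  P1 vs X: payoffs [1, 1] → best response A/B (payoff 1)
  P1 vs Y: payoffs [0, 3] → best response B (payoff 3)
  P2 vs A: payoffs [3, 1] → best response X (payoff 3)
  P2 vs B: payoffs [1, 1] → best response X/Y (payoff 1)
Mutual best responses: (A,X), (B,X), (B,Y) → Nash equilibria.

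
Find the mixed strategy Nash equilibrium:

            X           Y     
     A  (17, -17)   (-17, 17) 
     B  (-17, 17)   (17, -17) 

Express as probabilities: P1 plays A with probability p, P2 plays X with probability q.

p = 0.5, q = 0.5

Work:
Find probabilities that make opponent indifferent:
P2 chooses q to make P1 indifferent between A and B
P1 chooses p to make P2 indifferent between X and Y
Mixed NE: P1 plays (A: 0.5, B: 0.5), P2 plays (X: 0.5, Y: 0.5)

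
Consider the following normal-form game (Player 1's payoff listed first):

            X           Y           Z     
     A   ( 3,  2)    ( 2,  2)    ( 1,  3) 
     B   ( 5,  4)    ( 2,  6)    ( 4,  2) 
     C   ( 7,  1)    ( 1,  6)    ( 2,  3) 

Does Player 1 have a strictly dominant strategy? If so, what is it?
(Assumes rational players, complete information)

No strictly dominant strategy exists for Player 1

Work:
A strategy strictly dominates another if it gives a strictly higher payoff against every opponent action. Compare each pair of P1's strategies column-by-column:
  A vs B: [3 vs 5, 2 vs 2, 1 vs 4] → A does not strictly dominate B (column X: 3 ≤ 5)
  A vs C: [3 vs 7, 2 vs 1, 1 vs 2] → A does not strictly dominate C (column X: 3 ≤ 7)
  B vs A: [5 vs 3, 2 vs 2, 4 vs 1] → B does not strictly dominate A (column Y: 2 ≤ 2)
  B vs C: [5 vs 7, 2 vs 1, 4 vs 2] → B does not strictly dominate C (column X: 5 ≤ 7)
  C vs A: [7 vs 3, 1 vs 2, 2 vs 1] → C does not strictly dominate A (column Y: 1 ≤ 2)
  C vs B: [7 vs 5, 1 vs 2, 2 vs 4] → C does not strictly dominate B (column Y: 1 ≤ 2)
No single strategy strictly dominates all others → no strictly dominant strategy.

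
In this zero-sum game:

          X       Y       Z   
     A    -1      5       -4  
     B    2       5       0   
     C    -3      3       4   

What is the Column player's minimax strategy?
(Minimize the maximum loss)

Column should play X, value = 2

Work:
Column player minimizes Row's maximum payoff:
Column X: max payoff to Row = 2
Column Y: max payoff to Row = 5
Column Z: max payoff to Row = 4
Minimum is 2, achieved by column X.
Minimax strategy: X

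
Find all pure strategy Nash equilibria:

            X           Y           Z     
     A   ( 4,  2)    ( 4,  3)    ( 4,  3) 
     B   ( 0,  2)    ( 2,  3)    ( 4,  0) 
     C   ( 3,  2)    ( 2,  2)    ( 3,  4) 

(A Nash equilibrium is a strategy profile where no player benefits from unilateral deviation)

Nash equilibrium: (A, Y), (A, Z)

Work:
Best responses:
  P1 vs X: payoffs [4, 0, 3] → best response A (payoff 4)
  P1 vs Y: payoffs [4, 2, 2] → best response A (payoff 4)
  P1 vs Z: payoffs [4, 4, 3] → best response A/B (payoff 4)
  P2 vs A: payoffs [2, 3, 3] → best response Y/Z (payoff 3)
  P2 vs B: payoffs [2, 3, 0] → best response Y (payoff 3)
  P2 vs C: payoffs [2, 2, 4] → best response Z (payoff 4)
Mutual best responses: (A,Y), (A,Z) → Nash equilibria.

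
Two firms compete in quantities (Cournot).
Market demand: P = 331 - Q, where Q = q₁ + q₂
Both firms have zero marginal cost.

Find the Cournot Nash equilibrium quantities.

q₁* = q₂* = 110.33; P* = 110.33

Work:
Profit: π_i = P·q_i = (a - q_i - q_j)·q_i
FOC: ∂π_i/∂q_i = a - 2q_i - q_j = 0
Reaction function: q_i = (331 - q_j)/2
Symmetry: q* = 331/3 = 110.33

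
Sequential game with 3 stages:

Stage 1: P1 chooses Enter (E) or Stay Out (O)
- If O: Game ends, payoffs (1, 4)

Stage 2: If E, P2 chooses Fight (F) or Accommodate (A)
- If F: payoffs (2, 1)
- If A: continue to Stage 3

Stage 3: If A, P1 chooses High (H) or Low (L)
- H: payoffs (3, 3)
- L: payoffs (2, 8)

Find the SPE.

SPE: (E, A, H); Outcome (3, 3)

Work:
Stage 3: P1 chooses H (3 vs 2)
Stage 2: P2: F->1, A->3 (anticipating H). Choose A
Stage 1: P1: O->1, E->3 (anticipating A, H). Choose E
SPE path: E -> A -> H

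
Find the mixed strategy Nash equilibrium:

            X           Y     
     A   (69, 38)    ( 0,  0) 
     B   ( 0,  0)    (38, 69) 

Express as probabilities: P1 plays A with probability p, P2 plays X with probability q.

p = 0.6449, q = 0.3551

Work:
Find probabilities that make opponent indifferent:
P2 chooses q to make P1 indifferent between A and B
P1 chooses p to make P2 indifferent between X and Y
Mixed NE: P1 plays (A: 0.6449, B: 0.3551), P2 plays (X: 0.3551, Y: 0.6449)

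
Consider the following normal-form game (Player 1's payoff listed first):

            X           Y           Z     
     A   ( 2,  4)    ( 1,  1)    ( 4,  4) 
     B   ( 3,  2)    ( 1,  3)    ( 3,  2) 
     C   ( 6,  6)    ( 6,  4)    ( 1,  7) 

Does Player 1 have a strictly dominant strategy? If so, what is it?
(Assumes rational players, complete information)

No strictly dominant strategy exists for Player 1

Work:
A strategy strictly dominates another if it gives a strictly higher payoff against every opponent action. Compare each pair of P1's strategies column-by-column:
  A vs B: [2 vs 3, 1 vs 1, 4 vs 3] → A does not strictly dominate B (column X: 2 ≤ 3)
  A vs C: [2 vs 6, 1 vs 6, 4 vs 1] → A does not strictly dominate C (column X: 2 ≤ 6)
  B vs A: [3 vs 2, 1 vs 1, 3 vs 4] → B does not strictly dominate A (column Y: 1 ≤ 1)
  B vs C: [3 vs 6, 1 vs 6, 3 vs 1] → B does not strictly dominate C (column X: 3 ≤ 6)
  C vs A: [6 vs 2, 6 vs 1, 1 vs 4] → C does not strictly dominate A (column Z: 1 ≤ 4)
  C vs B: [6 vs 3, 6 vs 1, 1 vs 3] → C does not strictly dominate B (column Z: 1 ≤ 3)
No single strategy strictly dominates all others → no strictly dominant strategy.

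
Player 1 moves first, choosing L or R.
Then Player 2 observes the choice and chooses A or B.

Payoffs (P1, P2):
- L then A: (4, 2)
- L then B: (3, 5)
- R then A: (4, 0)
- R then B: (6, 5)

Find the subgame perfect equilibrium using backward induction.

P1 plays R, P2 plays B after L and B after R; Payoff (6, 5)

Work:
Backward induction:
After L: P2 chooses B → P1 gets 3
After R: P2 chooses B → P1 gets 6
P1 chooses R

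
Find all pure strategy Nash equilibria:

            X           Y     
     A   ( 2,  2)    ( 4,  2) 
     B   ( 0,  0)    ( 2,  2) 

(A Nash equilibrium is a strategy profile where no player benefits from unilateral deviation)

Nash equilibrium: (A, X), (A, Y)

Work:
Best responses:
  P1 vs X: payoffs [2, 0] → best response A (payoff 2)
  P1 vs Y: payoffs [4, 2] → best response A (payoff 4)
  P2 vs A: payoffs [2, 2] → best response X/Y (payoff 2)
  P2 vs B: payoffs [0, 2] → best response Y (payoff 2)
Mutual best responses: (A,X), (A,Y) → Nash equilibria.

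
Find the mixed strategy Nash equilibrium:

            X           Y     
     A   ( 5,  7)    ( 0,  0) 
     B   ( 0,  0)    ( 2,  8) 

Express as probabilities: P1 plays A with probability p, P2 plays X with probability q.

p = 0.5333, q = 0.2857

Work:
Find probabilities that make opponent indifferent:
P2 chooses q to make P1 indifferent between A and B
P1 chooses p to make P2 indifferent between X and Y
Mixed NE: P1 plays (A: 0.5333, B: 0.4667), P2 plays (X: 0.2857, Y: 0.7143)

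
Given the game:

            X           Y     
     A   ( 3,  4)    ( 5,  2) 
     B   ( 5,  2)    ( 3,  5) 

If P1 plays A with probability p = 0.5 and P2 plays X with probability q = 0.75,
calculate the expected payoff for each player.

E[P1] = 4.0, E[P2] = 3.125

Work:
E[P1] = p·q·π₁(A,X) + p·(1-q)·π₁(A,Y) + (1-p)·q·π₁(B,X) + (1-p)·(1-q)·π₁(B,Y)
= 0.5·0.75·3 + 0.5·0.25·5 + 0.5·0.75·5 + 0.5·0.25·3
= 4.0

E[P2] = 3.125 (similar calculation)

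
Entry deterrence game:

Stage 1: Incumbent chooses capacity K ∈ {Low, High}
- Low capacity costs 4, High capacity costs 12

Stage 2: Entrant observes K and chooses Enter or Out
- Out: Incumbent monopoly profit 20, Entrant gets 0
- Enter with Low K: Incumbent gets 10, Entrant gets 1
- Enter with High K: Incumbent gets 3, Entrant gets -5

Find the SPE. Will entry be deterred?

SPE: (High, Enter|Low, Out|High); Entry deterred. Incumbent net profit = 8

Work:
After Low K: Entrant enters (1 > 0)
After High K: Entrant stays out (-5 < 0)
Incumbent: Low → 10−4=6, High → 20−12=8
Incumbent chooses High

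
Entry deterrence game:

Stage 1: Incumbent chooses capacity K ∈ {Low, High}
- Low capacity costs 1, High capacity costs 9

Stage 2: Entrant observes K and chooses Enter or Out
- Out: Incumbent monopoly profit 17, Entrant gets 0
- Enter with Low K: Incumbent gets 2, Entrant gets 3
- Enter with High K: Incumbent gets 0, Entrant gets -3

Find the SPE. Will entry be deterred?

SPE: (High, Enter|Low, Out|High); Entry deterred. Incumbent net profit = 8

Work:
After Low K: Entrant enters (3 > 0)
After High K: Entrant stays out (-3 < 0)
Incumbent: Low → 2−1=1, High → 17−9=8
Incumbent chooses High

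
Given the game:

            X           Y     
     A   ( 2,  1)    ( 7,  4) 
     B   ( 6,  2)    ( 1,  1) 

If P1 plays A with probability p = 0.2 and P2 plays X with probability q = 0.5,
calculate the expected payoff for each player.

E[P1] = 3.7, E[P2] = 1.7

Work:
E[P1] = p·q·π₁(A,X) + p·(1-q)·π₁(A,Y) + (1-p)·q·π₁(B,X) + (1-p)·(1-q)·π₁(B,Y)
= 0.2·0.5·2 + 0.2·0.5·7 + 0.8·0.5·6 + 0.8·0.5·1
= 3.7

E[P2] = 1.7 (similar calculation)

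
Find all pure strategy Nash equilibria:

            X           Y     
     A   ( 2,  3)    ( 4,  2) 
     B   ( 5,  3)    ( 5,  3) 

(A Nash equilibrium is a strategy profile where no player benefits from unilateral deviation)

Nash equilibrium: (B, X), (B, Y)

Work:
Best responses:
  P1 vs X: payoffs [2, 5] → best response B (payoff 5)
  P1 vs Y: payoffs [4, 5] → best response B (payoff 5)
  P2 vs A: payoffs [3, 2] → best response X (payoff 3)
  P2 vs B: payoffs [3, 3] → best response X/Y (payoff 3)
Mutual best responses: (B,X), (B,Y) → Nash equilibria.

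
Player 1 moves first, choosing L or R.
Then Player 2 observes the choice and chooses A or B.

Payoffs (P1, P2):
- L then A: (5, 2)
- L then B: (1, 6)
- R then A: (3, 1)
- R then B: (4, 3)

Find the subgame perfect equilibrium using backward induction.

P1 plays R, P2 plays B after L and B after R; Payoff (4, 3)

Work:
Backward induction:
After L: P2 chooses B → P1 gets 1
After R: P2 chooses B → P1 gets 4
P1 chooses R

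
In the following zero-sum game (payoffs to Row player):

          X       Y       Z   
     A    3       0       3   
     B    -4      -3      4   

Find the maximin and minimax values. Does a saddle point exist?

Maximin = 0, Minimax = 0, Saddle: True

Work:
Row minimums: [0, -4] → maximin = 0
Column maximums: [3, 0, 4] → minimax = 0
Saddle point exists! Game value = 0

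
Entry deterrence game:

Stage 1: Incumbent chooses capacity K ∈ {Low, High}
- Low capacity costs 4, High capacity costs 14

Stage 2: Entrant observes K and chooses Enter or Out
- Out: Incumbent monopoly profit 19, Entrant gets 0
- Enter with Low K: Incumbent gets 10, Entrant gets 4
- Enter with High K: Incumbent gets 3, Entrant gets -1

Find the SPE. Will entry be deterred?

SPE: (Low, Enter|Low, Out|High); Entry not deterred. Incumbent net profit = 6, Entrant gets 4

Work:
After Low K: Entrant enters (4 > 0)
After High K: Entrant stays out (-1 < 0)
Incumbent: Low → 10−4=6, High → 19−14=5
Incumbent chooses Low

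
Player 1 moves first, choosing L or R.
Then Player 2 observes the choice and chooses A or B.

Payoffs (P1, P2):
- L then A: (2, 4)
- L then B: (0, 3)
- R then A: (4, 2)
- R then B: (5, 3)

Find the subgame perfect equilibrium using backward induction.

P1 plays R, P2 plays A after L and B after R; Payoff (5, 3)

Work:
Backward induction:
After L: P2 chooses A → P1 gets 2
After R: P2 chooses B → P1 gets 5
P1 chooses R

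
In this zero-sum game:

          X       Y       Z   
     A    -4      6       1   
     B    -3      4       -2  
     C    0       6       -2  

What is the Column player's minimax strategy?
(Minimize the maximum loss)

Column should play X, value = 0

Work:
Column player minimizes Row's maximum payoff:
Column X: max payoff to Row = 0
Column Y: max payoff to Row = 6
Column Z: max payoff to Row = 1
Minimum is 0, achieved by column X.
Minimax strategy: X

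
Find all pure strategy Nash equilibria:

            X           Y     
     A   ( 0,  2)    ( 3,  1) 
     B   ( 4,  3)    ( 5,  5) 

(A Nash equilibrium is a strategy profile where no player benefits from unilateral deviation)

Nash equilibrium: (B, Y)

Work:
Best responses:
  P1 vs X: payoffs [0, 4] → best response B (payoff 4)
  P1 vs Y: payoffs [3, 5] → best response B (payoff 5)
  P2 vs A: payoffs [2, 1] → best response X (payoff 2)
  P2 vs B: payoffs [3, 5] → best response Y (payoff 5)
Mutual best responses: (B,Y) → Nash equilibria.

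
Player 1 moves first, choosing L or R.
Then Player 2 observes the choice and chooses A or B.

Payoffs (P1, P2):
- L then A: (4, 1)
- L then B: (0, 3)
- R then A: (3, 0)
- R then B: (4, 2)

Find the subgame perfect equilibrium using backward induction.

P1 plays R, P2 plays B after L and B after R; Payoff (4, 2)

Work:
Backward induction:
After L: P2 chooses B → P1 gets 0
After R: P2 chooses B → P1 gets 4
P1 chooses R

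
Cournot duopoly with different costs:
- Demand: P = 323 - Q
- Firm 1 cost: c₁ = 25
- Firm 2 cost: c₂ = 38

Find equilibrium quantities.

q₁* = 103.67, q₂* = 90.67

Work:
Reaction: q₁ = (323 - 25 - q₂)/2
Reaction: q₂ = (323 - 38 - q₁)/2
Solve simultaneously:
q₁* = (323 - 2×25 + 38)/3 = 103.67
q₂* = (323 - 2×38 + 25)/3 = 90.67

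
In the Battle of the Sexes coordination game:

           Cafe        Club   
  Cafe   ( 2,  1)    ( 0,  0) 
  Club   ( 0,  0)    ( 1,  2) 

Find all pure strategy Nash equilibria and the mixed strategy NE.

Pure NE: (Cafe, Cafe) and (Club, Club); Mixed NE: p = 0.6667, q = 0.3333

Work:
Check pure NE:
(Cafe, Cafe): (2, 1) - no unilateral deviation beneficial
(Club, Club): (1, 2) - no unilateral deviation beneficial
Mixed NE: P1 plays Cafe with p = 0.6667, P2 plays Cafe with q = 0.3333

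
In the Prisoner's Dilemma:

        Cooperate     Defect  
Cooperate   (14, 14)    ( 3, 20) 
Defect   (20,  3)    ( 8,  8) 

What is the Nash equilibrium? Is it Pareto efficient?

(Defect, Defect) is NE; not Pareto efficient

Work:
Defect dominates Cooperate for both players:
If P2 cooperates: Defect (20) > Cooperate (14)
If P2 defects: Defect (8) > Cooperate (3)
NE: (Defect, Defect) with payoff (8, 8)
But (Cooperate, Cooperate) = (14, 14) Pareto dominates (8, 8)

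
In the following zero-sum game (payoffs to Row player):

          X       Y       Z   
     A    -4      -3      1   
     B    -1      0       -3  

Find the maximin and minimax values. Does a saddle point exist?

Maximin = -3, Minimax = -1, Saddle: False

Work:
Row minimums: [-4, -3] → maximin = -3
Column maximums: [-1, 0, 1] → minimax = -1
No saddle point (maximin ≠ minimax). Mixed strategy needed.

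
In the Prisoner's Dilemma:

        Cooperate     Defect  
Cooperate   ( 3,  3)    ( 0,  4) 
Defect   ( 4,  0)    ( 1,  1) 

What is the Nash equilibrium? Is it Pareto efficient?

(Defect, Defect) is NE; not Pareto efficient

Work:
Defect dominates Cooperate for both players:
If P2 cooperates: Defect (4) > Cooperate (3)
If P2 defects: Defect (1) > Cooperate (0)
NE: (Defect, Defect) with payoff (1, 1)
But (Cooperate, Cooperate) = (3, 3) Pareto dominates (1, 1)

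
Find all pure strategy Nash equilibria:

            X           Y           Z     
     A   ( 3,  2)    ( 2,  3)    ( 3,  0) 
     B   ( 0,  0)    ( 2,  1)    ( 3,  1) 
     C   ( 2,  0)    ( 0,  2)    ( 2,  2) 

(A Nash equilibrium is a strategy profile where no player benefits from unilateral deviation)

Nash equilibrium: (A, Y), (B, Y), (B, Z)

Work:
Best responses:
  P1 vs X: payoffs [3, 0, 2] → best response A (payoff 3)
  P1 vs Y: payoffs [2, 2, 0] → best response A/B (payoff 2)
  P1 vs Z: payoffs [3, 3, 2] → best response A/B (payoff 3)
  P2 vs A: payoffs [2, 3, 0] → best response Y (payoff 3)
  P2 vs B: payoffs [0, 1, 1] → best response Y/Z (payoff 1)
  P2 vs C: payoffs [0, 2, 2] → best response Y/Z (payoff 2)
Mutual best responses: (A,Y), (B,Y), (B,Z) → Nash equilibria.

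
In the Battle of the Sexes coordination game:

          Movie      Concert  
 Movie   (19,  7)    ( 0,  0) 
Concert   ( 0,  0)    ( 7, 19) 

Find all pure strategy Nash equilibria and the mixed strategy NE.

Pure NE: (Movie, Movie) and (Concert, Concert); Mixed NE: p = 0.7308, q = 0.2692

Work:
Check pure NE:
(Movie, Movie): (19, 7) - no unilateral deviation beneficial
(Concert, Concert): (7, 19) - no unilateral deviation beneficial
Mixed NE: P1 plays Movie with p = 0.7308, P2 plays Movie with q = 0.2692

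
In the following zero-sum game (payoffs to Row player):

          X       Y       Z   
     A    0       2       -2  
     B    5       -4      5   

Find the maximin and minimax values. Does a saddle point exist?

Maximin = -2, Minimax = 2, Saddle: False

Work:
Row minimums: [-2, -4] → maximin = -2
Column maximums: [5, 2, 5] → minimax = 2
No saddle point (maximin ≠ minimax). Mixed strategy needed.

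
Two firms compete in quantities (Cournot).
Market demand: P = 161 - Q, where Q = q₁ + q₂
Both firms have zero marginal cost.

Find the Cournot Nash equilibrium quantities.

q₁* = q₂* = 53.67; P* = 53.67

Work:
Profit: π_i = P·q_i = (a - q_i - q_j)·q_i
FOC: ∂π_i/∂q_i = a - 2q_i - q_j = 0
Reaction function: q_i = (161 - q_j)/2
Symmetry: q* = 161/3 = 53.67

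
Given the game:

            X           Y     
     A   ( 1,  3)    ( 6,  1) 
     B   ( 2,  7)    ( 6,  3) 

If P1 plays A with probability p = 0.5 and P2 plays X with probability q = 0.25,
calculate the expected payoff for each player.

E[P1] = 4.875, E[P2] = 2.75

Work:
E[P1] = p·q·π₁(A,X) + p·(1-q)·π₁(A,Y) + (1-p)·q·π₁(B,X) + (1-p)·(1-q)·π₁(B,Y)
= 0.5·0.25·1 + 0.5·0.75·6 + 0.5·0.25·2 + 0.5·0.75·6
= 4.875

E[P2] = 2.75 (similar calculation)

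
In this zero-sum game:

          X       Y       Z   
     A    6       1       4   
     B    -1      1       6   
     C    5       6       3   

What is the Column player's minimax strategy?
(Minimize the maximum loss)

Column should play X or Y or Z (all achieve the minimum), value = 6

Work:
Column player minimizes Row's maximum payoff:
Column X: max payoff to Row = 6
Column Y: max payoff to Row = 6
Column Z: max payoff to Row = 6
Minimum is 6, achieved by columns X, Y, Z (tied).
Each of X or Y or Z is a minimax strategy.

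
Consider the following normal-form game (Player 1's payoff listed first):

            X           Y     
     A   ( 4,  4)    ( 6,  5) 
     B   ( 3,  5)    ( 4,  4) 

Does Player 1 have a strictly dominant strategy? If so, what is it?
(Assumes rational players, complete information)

Yes, Player 1's strictly dominant strategy is A

Work:
A strategy strictly dominates another if it gives a strictly higher payoff against every opponent action. Compare each pair of P1's strategies column-by-column:
  A vs B: [4 vs 3, 6 vs 4] → A strictly dominates B
  B vs A: [3 vs 4, 4 vs 6] → B does not strictly dominate A (column X: 3 ≤ 4)
A strictly dominates every other strategy → strictly dominant.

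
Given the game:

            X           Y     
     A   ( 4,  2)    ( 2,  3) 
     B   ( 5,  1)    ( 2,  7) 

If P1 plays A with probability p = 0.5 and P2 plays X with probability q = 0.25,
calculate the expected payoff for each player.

E[P1] = 2.625, E[P2] = 4.125

Work:
E[P1] = p·q·π₁(A,X) + p·(1-q)·π₁(A,Y) + (1-p)·q·π₁(B,X) + (1-p)·(1-q)·π₁(B,Y)
= 0.5·0.25·4 + 0.5·0.75·2 + 0.5·0.25·5 + 0.5·0.75·2
= 2.625

E[P2] = 4.125 (similar calculation)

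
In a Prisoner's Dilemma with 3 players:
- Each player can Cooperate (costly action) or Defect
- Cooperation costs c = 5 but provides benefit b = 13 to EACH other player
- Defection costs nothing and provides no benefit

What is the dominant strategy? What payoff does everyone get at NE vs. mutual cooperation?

Dominant: Defect; NE payoff = 0; Coop payoff = 21

Work:
Defect dominates (saves cost c = 5, benefit to others is external)
NE: All defect → everyone gets 0
If all cooperate: each receives (2)×13 - 5 = 21
Social dilemma: 21 > 0 but NE gives 0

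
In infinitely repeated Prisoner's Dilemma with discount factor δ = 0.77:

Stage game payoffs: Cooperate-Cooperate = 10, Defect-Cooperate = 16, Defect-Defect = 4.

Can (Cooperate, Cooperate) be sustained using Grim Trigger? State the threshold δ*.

δ* = 0.5; since δ = 0.77 ≥ 0.5, cooperation can be sustained

Work:
For Grim Trigger:
Cooperate forever: 10/(1-δ)
Defect then punished: 16 + 4·δ/(1-δ)
Need: 10/(1-δ) ≥ 16 + 4·δ/(1-δ)
Solving: δ ≥ (T-R)/(T-P) = (16-10)/(16-4) = 0.5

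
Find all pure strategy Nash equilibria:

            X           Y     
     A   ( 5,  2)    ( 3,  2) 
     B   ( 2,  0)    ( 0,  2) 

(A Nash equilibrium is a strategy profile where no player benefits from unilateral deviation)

Nash equilibrium: (A, X), (A, Y)

Work:
Best responses:
  P1 vs X: payoffs [5, 2] → best response A (payoff 5)
  P1 vs Y: payoffs [3, 0] → best response A (payoff 3)
  P2 vs A: payoffs [2, 2] → best response X/Y (payoff 2)
  P2 vs B: payoffs [0, 2] → best response Y (payoff 2)
Mutual best responses: (A,X), (A,Y) → Nash equilibria.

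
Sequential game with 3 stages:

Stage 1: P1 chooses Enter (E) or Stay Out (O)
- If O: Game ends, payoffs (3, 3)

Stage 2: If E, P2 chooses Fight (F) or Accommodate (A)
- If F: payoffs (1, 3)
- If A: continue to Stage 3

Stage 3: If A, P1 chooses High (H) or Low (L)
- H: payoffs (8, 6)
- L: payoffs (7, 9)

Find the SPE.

SPE: (E, A, H); Outcome (8, 6)

Work:
Stage 3: P1 chooses H (8 vs 7)
Stage 2: P2: F->3, A->6 (anticipating H). Choose A
Stage 1: P1: O->3, E->8 (anticipating A, H). Choose E
SPE path: E -> A -> H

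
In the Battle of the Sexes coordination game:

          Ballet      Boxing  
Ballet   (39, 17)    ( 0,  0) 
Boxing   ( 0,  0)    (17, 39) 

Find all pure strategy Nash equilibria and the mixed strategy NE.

Pure NE: (Ballet, Ballet) and (Boxing, Boxing); Mixed NE: p = 0.6964, q = 0.3036

Work:
Check pure NE:
(Ballet, Ballet): (39, 17) - no unilateral deviation beneficial
(Boxing, Boxing): (17, 39) - no unilateral deviation beneficial
Mixed NE: P1 plays Ballet with p = 0.6964, P2 plays Ballet with q = 0.3036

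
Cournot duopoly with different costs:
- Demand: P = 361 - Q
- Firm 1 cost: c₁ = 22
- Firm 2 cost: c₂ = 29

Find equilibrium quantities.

q₁* = 115.33, q₂* = 108.33

Work:
Reaction: q₁ = (361 - 22 - q₂)/2
Reaction: q₂ = (361 - 29 - q₁)/2
Solve simultaneously:
q₁* = (361 - 2×22 + 29)/3 = 115.33
q₂* = (361 - 2×29 + 22)/3 = 108.33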